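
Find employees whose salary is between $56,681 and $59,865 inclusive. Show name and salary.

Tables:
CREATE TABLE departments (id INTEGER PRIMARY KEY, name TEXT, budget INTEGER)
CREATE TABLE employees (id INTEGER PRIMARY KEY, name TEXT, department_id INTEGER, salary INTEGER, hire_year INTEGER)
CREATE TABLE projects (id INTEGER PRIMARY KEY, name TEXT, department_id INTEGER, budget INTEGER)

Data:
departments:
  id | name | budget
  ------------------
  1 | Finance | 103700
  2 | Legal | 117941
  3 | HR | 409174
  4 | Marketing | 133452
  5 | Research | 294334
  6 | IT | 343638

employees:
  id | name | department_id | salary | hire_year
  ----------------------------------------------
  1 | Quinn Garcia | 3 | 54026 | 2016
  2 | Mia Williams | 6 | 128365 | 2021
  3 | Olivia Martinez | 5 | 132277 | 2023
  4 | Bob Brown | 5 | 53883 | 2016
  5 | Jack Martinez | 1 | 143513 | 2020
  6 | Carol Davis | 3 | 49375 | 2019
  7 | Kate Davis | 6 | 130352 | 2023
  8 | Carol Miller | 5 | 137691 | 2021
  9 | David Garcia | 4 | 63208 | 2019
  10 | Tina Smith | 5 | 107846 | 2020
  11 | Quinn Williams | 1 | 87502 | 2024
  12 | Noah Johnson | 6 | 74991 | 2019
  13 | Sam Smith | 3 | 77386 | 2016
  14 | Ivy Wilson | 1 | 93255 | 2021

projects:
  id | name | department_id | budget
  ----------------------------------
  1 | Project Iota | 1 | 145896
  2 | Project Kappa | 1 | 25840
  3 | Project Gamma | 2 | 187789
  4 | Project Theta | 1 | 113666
SELECT name, salary FROM employees WHERE salary BETWEEN 56681 AND 59865

Execution result:
(no rows)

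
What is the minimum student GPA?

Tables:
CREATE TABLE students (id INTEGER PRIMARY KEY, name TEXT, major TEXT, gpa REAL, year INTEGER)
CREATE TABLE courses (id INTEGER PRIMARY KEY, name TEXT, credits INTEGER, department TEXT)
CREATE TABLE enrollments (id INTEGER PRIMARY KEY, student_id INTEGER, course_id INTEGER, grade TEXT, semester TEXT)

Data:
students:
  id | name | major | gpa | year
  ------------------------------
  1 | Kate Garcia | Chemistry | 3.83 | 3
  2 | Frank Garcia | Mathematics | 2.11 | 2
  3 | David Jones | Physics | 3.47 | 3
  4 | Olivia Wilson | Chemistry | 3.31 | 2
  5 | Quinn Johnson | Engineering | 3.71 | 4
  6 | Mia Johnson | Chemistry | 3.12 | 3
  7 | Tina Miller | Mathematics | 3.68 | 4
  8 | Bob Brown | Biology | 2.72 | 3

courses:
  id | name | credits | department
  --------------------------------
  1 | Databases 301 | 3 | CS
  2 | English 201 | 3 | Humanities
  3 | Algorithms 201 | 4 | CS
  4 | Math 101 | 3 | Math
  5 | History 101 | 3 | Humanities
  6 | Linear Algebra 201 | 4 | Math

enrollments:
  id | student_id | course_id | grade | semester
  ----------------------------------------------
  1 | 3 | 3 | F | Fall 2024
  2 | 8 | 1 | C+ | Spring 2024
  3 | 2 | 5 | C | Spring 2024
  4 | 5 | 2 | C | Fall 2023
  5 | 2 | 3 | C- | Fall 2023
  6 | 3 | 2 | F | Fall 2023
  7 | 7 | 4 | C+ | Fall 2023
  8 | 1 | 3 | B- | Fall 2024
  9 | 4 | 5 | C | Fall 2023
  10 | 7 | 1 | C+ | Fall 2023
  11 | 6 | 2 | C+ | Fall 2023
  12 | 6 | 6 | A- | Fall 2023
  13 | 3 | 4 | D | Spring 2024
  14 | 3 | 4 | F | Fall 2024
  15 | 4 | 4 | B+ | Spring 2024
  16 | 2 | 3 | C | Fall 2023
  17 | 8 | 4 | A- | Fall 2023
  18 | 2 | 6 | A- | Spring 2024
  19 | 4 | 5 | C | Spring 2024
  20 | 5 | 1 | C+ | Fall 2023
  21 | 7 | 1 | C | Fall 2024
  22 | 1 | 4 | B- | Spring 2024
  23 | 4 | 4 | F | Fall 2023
SELECT MIN(gpa) FROM students

Execution result:
2.11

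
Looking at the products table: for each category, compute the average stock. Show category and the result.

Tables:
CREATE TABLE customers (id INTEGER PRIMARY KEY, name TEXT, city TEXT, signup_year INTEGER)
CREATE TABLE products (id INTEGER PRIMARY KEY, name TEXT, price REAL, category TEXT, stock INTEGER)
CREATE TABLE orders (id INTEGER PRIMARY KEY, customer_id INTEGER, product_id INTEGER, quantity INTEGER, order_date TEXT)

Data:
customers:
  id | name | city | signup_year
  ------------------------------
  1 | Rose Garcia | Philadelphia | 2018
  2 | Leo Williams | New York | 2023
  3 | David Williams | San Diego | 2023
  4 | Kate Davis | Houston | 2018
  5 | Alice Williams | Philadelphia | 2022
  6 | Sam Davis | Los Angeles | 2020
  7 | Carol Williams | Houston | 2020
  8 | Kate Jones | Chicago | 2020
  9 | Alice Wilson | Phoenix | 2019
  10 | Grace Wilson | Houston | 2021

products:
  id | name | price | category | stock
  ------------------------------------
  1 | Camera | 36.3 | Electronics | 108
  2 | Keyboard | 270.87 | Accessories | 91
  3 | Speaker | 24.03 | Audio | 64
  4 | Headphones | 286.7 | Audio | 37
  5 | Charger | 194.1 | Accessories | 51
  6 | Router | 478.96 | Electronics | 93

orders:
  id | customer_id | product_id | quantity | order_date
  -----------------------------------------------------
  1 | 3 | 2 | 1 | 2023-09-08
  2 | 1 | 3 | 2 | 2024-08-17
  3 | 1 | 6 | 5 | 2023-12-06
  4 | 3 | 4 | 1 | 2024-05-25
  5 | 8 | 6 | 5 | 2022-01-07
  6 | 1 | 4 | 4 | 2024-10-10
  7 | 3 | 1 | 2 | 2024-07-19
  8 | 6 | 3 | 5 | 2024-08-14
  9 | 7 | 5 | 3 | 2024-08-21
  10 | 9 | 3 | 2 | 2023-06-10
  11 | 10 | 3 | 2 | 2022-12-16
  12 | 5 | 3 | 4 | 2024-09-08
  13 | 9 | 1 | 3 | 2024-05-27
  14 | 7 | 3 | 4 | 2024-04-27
SELECT category, AVG(stock) AS avg_stock FROM products GROUP BY category

Execution result:
category | avg_stock
Accessories | 71.00
Audio | 50.50
Electronics | 100.50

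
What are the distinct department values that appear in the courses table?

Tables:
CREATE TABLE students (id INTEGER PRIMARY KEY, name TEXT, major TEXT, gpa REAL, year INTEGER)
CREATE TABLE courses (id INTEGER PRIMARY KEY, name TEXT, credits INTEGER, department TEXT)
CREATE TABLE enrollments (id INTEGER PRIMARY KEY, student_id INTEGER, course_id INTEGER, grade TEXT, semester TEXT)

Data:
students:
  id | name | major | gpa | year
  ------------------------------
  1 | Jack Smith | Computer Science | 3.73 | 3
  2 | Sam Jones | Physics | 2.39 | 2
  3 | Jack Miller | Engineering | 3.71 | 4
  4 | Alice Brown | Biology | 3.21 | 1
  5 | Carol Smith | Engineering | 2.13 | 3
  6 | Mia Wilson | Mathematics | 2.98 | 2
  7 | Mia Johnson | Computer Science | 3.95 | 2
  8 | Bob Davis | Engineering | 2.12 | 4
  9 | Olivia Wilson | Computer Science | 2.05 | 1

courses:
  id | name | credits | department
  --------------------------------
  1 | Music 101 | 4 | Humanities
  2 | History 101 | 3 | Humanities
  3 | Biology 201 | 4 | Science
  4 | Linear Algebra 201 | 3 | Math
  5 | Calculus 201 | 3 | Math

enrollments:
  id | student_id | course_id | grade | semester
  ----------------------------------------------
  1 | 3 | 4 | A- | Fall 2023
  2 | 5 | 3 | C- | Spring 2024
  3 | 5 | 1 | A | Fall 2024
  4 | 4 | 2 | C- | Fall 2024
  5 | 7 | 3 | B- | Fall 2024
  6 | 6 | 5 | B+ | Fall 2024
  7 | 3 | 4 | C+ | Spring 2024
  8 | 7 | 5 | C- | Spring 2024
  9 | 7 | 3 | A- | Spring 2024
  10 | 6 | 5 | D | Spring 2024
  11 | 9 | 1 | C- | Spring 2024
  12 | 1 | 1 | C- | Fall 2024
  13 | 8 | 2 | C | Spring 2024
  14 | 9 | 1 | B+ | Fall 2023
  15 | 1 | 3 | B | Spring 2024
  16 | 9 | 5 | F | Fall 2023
SELECT DISTINCT department FROM courses

Execution result:
department
Humanities
Science
Math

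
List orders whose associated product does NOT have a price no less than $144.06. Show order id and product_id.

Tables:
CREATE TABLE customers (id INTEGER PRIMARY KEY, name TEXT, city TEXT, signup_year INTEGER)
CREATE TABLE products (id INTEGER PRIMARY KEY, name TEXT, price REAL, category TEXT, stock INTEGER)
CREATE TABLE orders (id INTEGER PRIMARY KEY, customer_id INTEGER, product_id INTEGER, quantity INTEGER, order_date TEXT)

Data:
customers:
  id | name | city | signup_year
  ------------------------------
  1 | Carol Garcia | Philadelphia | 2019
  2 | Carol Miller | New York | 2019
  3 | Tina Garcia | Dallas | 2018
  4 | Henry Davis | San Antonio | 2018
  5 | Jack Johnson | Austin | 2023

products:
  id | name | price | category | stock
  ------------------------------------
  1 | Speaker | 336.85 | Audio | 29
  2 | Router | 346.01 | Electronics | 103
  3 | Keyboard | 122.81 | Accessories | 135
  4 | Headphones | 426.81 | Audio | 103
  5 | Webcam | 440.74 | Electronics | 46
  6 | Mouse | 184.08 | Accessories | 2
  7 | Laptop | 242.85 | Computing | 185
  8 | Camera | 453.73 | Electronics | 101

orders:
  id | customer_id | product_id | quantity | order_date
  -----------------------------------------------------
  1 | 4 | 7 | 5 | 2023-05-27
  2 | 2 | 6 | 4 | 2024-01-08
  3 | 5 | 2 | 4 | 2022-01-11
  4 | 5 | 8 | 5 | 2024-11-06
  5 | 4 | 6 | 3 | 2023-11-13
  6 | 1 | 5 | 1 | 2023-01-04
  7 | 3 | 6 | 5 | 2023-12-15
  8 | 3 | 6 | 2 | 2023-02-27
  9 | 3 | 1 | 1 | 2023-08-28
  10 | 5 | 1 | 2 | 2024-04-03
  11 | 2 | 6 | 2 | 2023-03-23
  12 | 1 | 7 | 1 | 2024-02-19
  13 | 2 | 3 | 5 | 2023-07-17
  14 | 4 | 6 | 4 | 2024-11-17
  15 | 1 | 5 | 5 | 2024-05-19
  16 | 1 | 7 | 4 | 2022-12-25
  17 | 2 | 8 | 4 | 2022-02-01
SELECT id, product_id FROM orders WHERE product_id NOT IN (SELECT id FROM products WHERE price >= 144.06)

Execution result:
id | product_id
13 | 3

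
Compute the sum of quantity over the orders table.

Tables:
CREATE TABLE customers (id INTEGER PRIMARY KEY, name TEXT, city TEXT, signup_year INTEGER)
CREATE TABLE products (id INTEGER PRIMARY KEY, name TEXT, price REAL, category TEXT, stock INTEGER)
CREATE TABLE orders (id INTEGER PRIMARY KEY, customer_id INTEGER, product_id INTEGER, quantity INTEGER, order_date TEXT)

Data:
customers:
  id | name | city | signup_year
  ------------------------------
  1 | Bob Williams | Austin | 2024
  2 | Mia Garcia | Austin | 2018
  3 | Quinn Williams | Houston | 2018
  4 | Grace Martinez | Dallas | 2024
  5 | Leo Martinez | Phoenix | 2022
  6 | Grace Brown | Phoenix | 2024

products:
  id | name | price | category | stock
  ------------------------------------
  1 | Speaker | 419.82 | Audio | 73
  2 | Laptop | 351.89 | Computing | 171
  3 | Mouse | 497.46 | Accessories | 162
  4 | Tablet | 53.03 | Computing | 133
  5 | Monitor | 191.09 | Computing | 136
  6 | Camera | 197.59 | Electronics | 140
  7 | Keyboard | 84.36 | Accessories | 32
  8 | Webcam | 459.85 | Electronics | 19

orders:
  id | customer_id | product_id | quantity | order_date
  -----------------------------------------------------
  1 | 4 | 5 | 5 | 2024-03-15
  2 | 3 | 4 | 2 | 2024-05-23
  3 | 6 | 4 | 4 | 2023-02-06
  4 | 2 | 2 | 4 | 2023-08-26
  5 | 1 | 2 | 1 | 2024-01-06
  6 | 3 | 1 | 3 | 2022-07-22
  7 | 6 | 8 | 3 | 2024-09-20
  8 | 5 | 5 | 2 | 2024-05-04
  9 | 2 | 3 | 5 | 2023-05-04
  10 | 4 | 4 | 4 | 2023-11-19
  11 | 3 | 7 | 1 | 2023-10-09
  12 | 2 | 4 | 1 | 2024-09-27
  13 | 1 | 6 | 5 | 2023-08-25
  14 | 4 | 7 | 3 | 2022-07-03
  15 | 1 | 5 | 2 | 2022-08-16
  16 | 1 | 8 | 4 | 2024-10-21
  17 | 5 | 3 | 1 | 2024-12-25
SELECT SUM(quantity) FROM orders

Execution result:
50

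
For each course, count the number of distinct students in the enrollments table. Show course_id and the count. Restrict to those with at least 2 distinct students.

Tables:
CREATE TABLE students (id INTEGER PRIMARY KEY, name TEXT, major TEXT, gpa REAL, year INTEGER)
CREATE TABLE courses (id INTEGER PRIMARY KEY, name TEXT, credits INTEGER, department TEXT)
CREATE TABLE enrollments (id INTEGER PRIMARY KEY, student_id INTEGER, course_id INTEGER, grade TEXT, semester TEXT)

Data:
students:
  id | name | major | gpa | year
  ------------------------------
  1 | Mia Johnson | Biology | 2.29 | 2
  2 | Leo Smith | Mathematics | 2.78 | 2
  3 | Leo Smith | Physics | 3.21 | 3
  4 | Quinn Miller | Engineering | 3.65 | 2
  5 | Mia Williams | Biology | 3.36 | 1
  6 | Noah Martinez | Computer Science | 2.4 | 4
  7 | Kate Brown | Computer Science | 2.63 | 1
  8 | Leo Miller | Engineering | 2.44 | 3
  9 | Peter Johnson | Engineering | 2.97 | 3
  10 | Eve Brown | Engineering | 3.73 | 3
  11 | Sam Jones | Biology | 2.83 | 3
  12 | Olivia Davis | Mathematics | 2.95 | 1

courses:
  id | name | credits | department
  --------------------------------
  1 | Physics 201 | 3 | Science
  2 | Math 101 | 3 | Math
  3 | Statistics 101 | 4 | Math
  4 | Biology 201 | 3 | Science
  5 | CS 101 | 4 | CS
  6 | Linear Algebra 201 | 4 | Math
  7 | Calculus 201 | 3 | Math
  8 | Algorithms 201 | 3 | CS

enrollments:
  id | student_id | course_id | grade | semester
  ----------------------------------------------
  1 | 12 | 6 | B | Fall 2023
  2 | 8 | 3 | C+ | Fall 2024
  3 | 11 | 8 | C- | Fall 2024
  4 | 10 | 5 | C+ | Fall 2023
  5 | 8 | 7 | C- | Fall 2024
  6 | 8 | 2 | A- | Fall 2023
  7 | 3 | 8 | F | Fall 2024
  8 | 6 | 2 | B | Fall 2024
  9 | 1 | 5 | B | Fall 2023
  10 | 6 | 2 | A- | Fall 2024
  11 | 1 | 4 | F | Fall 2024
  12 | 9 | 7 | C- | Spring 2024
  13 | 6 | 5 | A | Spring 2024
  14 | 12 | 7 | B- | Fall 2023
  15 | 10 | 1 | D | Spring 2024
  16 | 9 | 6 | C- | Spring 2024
SELECT course_id, COUNT(DISTINCT student_id) AS distinct_student_count FROM enrollments GROUP BY course_id HAVING COUNT(DISTINCT student_id) >= 2

Execution result:
course_id | distinct_student_count
2 | 2
5 | 3
6 | 2
7 | 3
8 | 2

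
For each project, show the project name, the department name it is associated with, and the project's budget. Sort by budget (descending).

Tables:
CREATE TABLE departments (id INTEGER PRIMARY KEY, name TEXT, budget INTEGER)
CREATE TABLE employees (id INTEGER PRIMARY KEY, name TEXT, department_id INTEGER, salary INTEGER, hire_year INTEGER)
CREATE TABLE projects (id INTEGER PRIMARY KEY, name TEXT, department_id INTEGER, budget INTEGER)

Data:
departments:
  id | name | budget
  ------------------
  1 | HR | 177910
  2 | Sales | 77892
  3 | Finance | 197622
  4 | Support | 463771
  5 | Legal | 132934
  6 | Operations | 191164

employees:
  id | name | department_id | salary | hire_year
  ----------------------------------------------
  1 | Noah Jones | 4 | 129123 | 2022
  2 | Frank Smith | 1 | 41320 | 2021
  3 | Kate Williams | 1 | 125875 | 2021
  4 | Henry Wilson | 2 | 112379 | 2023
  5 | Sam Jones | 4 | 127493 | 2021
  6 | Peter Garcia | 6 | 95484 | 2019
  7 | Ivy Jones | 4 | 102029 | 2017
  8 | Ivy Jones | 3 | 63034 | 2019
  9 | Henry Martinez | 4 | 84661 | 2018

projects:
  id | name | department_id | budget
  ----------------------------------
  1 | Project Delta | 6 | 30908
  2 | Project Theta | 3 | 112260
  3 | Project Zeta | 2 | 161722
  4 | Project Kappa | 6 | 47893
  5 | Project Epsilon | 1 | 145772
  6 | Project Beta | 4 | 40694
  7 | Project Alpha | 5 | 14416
SELECT c.name, p.name AS department, c.budget FROM projects c JOIN departments p ON c.department_id = p.id ORDER BY c.budget DESC

Execution result:
name | department | budget
Project Zeta | Sales | 161722
Project Epsilon | HR | 145772
Project Theta | Finance | 112260
Project Kappa | Operations | 47893
Project Beta | Support | 40694
Project Delta | Operations | 30908
Project Alpha | Legal | 14416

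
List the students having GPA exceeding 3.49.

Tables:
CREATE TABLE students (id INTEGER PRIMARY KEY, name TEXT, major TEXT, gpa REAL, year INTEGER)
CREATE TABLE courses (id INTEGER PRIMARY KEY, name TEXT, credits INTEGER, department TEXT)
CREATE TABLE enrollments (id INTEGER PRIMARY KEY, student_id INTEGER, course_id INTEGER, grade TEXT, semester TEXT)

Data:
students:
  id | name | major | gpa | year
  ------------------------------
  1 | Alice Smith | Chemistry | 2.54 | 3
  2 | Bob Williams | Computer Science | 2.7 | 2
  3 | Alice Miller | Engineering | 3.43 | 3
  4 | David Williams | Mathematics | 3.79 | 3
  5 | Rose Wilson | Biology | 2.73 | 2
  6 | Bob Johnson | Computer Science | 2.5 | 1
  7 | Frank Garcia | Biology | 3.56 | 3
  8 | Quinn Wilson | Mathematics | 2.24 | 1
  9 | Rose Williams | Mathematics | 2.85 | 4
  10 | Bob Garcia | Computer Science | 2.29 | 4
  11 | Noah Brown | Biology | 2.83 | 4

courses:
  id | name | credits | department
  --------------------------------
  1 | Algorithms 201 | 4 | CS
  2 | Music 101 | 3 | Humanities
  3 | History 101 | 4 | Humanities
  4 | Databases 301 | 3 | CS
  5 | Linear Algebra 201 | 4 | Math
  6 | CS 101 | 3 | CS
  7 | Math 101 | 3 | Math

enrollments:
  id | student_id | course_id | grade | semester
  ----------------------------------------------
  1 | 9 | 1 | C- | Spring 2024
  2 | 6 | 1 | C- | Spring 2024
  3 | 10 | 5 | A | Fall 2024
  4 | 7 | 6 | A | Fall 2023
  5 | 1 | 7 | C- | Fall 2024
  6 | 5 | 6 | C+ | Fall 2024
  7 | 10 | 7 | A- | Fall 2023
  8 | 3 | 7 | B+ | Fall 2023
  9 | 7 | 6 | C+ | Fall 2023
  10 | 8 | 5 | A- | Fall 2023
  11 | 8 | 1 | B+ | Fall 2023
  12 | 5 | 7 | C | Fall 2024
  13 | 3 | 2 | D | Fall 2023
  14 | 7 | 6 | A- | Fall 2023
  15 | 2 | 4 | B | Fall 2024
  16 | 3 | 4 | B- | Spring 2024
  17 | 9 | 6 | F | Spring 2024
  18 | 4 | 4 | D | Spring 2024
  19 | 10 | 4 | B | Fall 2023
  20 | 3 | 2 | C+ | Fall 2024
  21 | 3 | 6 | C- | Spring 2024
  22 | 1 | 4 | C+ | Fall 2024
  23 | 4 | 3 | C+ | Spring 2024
SELECT name, gpa FROM students WHERE gpa > 3.49

Execution result:
name | gpa
David Williams | 3.79
Frank Garcia | 3.56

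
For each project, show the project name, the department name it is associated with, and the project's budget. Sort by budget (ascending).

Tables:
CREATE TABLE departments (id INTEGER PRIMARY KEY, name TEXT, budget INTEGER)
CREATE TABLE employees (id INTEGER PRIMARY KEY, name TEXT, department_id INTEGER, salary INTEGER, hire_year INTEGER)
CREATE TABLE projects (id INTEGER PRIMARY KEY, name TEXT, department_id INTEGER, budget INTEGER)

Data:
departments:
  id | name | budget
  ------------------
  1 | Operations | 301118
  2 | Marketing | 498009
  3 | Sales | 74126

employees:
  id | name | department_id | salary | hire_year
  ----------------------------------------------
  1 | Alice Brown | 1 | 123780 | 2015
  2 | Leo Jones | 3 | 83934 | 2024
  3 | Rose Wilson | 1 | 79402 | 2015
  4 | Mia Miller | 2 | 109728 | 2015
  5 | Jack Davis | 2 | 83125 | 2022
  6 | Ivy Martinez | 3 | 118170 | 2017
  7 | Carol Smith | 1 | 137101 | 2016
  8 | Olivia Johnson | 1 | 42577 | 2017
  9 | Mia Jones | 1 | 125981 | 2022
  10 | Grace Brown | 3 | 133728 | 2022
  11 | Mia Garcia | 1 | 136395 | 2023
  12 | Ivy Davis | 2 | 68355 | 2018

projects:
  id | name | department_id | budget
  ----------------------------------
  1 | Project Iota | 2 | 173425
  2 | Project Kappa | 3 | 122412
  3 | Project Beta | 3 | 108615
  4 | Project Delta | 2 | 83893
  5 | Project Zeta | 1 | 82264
SELECT c.name, p.name AS department, c.budget FROM projects c JOIN departments p ON c.department_id = p.id ORDER BY c.budget ASC

Execution result:
name | department | budget
Project Zeta | Operations | 82264
Project Delta | Marketing | 83893
Project Beta | Sales | 108615
Project Kappa | Sales | 122412
Project Iota | Marketing | 173425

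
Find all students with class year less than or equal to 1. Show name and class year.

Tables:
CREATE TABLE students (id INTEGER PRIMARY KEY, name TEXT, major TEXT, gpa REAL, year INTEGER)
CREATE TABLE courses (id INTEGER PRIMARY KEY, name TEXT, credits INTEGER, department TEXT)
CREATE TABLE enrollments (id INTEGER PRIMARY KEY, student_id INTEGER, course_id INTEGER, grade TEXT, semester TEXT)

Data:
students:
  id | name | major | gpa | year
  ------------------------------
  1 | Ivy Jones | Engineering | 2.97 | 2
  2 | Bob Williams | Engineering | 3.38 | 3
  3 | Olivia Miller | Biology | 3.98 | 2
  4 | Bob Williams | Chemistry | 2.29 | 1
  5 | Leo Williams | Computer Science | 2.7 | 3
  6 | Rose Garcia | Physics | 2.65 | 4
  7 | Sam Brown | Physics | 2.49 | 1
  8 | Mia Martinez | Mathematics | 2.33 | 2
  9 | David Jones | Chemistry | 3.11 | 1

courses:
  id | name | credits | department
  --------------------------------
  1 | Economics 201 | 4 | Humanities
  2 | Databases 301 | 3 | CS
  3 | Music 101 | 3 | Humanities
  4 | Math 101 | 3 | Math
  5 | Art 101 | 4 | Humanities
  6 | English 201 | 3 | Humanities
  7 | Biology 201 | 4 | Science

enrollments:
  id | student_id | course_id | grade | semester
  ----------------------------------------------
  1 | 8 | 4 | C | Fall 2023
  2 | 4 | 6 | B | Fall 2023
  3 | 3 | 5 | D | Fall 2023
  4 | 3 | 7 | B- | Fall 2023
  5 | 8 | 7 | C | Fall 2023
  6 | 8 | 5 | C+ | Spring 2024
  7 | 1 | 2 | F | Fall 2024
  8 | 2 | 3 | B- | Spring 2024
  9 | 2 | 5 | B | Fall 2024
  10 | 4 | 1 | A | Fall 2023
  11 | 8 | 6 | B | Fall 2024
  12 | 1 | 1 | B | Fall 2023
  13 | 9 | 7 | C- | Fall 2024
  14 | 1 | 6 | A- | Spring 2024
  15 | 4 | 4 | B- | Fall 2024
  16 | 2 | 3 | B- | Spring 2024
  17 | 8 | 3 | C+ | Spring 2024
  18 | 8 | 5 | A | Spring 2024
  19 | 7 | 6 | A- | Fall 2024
SELECT name, year FROM students WHERE year <= 1

Execution result:
name | year
Bob Williams | 1
Sam Brown | 1
David Jones | 1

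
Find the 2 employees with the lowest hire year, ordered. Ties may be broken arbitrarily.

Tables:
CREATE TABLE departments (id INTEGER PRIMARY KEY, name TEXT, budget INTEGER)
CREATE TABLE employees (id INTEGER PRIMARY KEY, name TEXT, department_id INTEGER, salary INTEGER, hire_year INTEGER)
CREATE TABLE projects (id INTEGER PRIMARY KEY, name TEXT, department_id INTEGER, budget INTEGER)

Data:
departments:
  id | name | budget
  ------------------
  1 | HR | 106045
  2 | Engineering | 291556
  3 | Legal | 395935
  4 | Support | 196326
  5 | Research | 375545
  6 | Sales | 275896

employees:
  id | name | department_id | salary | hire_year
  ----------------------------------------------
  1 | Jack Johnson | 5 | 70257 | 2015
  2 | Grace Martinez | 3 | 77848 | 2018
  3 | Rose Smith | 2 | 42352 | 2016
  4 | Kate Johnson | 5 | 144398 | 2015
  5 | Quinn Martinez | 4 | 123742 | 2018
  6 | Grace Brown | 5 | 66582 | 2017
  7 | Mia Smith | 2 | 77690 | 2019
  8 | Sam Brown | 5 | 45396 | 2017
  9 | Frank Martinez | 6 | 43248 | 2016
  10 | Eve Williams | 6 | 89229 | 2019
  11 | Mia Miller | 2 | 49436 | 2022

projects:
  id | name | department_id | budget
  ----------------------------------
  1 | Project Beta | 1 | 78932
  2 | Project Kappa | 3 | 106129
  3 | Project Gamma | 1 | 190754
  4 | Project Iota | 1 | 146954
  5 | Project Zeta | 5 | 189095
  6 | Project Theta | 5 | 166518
SELECT name, hire_year FROM employees ORDER BY hire_year ASC LIMIT 2

Execution result:
name | hire_year
Jack Johnson | 2015
Kate Johnson | 2015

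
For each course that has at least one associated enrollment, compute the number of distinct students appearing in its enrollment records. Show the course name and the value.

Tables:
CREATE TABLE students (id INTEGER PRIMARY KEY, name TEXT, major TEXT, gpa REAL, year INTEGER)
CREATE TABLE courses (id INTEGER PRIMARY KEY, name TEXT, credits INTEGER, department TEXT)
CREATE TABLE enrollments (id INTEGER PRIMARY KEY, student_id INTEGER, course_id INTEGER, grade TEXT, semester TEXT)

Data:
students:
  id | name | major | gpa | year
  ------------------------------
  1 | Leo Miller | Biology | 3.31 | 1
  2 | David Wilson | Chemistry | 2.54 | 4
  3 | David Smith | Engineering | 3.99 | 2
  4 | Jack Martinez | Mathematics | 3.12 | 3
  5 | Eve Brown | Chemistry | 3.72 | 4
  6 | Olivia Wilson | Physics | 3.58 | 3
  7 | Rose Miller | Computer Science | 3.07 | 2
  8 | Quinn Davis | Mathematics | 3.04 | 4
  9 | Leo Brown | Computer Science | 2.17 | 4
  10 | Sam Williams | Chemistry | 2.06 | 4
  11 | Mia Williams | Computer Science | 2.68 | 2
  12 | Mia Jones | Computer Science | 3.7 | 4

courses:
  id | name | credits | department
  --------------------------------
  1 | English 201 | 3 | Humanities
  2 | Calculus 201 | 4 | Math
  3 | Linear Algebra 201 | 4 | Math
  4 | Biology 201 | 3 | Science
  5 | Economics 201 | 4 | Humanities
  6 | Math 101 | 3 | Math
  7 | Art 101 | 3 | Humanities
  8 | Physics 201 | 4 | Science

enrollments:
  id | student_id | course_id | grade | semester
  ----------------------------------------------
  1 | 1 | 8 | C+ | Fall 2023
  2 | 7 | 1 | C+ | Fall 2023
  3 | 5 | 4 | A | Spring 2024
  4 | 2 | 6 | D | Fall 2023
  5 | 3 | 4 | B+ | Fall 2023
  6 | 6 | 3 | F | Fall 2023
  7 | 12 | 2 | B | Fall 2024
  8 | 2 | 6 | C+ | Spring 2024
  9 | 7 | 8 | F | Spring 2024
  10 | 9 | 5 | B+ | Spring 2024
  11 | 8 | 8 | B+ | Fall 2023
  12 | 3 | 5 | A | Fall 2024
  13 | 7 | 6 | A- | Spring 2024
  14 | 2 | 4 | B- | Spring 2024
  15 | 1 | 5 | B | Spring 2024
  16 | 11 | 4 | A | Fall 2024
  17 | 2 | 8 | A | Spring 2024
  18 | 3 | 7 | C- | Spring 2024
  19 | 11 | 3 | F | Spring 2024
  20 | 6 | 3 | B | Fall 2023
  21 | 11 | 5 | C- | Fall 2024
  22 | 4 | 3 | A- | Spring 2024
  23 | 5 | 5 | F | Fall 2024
SELECT p.name, COUNT(DISTINCT c.student_id) AS distinct_student_count FROM enrollments c JOIN courses p ON c.course_id = p.id GROUP BY p.id, p.name

Execution result:
name | distinct_student_count
English 201 | 1
Calculus 201 | 1
Linear Algebra 201 | 3
Biology 201 | 4
Economics 201 | 5
Math 101 | 2
Art 101 | 1
Physics 201 | 4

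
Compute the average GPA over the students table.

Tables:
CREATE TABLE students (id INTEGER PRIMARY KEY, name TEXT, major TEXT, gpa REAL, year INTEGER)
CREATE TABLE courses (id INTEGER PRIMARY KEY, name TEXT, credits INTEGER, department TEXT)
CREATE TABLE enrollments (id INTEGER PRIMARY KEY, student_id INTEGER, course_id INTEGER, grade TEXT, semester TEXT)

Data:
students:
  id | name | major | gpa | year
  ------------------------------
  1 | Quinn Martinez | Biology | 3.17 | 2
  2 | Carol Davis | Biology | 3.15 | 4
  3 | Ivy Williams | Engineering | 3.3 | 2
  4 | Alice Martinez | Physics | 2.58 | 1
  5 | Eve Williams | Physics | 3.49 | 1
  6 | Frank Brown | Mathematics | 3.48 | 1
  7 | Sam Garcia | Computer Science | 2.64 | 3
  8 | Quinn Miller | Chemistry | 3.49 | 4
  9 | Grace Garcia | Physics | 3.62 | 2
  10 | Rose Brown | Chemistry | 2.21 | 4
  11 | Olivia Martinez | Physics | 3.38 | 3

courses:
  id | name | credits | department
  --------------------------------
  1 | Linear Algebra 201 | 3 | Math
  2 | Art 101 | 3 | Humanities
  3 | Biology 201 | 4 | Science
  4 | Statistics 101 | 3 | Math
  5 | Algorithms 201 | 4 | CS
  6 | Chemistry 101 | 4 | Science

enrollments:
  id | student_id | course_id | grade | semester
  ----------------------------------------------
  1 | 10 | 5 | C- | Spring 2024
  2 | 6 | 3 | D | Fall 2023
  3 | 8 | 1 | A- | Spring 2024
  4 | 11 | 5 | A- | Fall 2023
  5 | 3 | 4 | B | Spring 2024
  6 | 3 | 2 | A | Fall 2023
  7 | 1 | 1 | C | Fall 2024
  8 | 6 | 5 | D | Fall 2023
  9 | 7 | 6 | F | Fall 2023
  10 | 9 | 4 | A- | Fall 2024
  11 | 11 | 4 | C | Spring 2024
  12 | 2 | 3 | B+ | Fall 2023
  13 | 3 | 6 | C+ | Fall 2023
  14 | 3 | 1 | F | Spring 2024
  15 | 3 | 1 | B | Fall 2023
SELECT AVG(gpa) FROM students

Execution result:
3.14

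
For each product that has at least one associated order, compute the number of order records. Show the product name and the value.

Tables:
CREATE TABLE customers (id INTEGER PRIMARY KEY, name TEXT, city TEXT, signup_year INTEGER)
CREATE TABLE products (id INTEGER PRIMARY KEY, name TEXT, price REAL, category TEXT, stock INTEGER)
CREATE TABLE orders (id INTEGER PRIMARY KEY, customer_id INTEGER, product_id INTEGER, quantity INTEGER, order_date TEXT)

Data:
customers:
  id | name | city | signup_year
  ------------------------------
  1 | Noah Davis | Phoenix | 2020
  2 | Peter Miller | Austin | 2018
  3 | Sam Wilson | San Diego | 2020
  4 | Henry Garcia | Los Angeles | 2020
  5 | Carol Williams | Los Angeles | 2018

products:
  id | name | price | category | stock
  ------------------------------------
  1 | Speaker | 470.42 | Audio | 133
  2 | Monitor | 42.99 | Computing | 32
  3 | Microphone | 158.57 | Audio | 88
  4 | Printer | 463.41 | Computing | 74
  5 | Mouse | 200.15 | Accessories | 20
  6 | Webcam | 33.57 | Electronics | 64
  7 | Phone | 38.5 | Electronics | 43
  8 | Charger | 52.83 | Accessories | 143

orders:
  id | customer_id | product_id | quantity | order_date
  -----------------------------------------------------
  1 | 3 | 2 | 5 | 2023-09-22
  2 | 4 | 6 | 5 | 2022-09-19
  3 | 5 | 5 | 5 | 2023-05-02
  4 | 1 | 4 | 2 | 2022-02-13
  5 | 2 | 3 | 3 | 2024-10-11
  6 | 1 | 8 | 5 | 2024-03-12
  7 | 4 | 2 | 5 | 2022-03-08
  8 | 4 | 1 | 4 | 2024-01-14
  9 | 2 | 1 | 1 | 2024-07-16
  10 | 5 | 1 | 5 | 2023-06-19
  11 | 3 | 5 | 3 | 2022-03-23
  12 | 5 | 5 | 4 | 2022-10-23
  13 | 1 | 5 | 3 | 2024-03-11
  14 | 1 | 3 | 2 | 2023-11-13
SELECT p.name, COUNT(*) AS n FROM orders c JOIN products p ON c.product_id = p.id GROUP BY p.id, p.name

Execution result:
name | n
Speaker | 3
Monitor | 2
Microphone | 2
Printer | 1
Mouse | 4
Webcam | 1
Charger | 1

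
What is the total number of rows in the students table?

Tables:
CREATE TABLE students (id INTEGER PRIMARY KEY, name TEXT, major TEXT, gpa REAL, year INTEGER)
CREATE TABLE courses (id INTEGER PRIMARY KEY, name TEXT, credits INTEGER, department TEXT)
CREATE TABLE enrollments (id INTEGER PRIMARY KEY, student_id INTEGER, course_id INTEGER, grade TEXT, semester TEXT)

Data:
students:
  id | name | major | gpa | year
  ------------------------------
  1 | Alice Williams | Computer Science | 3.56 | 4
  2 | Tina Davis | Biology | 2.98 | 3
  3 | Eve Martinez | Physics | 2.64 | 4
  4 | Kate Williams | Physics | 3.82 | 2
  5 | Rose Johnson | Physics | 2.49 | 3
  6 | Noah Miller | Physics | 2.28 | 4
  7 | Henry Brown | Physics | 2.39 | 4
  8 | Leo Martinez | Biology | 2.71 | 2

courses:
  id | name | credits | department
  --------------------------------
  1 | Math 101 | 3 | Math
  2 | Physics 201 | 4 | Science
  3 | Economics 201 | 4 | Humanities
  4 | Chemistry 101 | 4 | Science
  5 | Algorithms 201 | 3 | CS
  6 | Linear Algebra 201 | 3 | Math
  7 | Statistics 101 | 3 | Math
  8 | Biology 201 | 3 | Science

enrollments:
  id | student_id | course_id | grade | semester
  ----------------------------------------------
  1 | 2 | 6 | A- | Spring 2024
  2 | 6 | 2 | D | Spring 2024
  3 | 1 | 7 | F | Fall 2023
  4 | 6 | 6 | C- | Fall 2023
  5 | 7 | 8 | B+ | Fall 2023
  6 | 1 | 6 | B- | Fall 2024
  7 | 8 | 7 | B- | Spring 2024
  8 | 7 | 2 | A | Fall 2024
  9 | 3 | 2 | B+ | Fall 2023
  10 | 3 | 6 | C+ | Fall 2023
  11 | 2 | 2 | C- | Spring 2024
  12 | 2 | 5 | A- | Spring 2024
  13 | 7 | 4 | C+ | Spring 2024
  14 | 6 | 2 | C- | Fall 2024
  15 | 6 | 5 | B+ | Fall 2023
SELECT COUNT(*) FROM students

Execution result:
8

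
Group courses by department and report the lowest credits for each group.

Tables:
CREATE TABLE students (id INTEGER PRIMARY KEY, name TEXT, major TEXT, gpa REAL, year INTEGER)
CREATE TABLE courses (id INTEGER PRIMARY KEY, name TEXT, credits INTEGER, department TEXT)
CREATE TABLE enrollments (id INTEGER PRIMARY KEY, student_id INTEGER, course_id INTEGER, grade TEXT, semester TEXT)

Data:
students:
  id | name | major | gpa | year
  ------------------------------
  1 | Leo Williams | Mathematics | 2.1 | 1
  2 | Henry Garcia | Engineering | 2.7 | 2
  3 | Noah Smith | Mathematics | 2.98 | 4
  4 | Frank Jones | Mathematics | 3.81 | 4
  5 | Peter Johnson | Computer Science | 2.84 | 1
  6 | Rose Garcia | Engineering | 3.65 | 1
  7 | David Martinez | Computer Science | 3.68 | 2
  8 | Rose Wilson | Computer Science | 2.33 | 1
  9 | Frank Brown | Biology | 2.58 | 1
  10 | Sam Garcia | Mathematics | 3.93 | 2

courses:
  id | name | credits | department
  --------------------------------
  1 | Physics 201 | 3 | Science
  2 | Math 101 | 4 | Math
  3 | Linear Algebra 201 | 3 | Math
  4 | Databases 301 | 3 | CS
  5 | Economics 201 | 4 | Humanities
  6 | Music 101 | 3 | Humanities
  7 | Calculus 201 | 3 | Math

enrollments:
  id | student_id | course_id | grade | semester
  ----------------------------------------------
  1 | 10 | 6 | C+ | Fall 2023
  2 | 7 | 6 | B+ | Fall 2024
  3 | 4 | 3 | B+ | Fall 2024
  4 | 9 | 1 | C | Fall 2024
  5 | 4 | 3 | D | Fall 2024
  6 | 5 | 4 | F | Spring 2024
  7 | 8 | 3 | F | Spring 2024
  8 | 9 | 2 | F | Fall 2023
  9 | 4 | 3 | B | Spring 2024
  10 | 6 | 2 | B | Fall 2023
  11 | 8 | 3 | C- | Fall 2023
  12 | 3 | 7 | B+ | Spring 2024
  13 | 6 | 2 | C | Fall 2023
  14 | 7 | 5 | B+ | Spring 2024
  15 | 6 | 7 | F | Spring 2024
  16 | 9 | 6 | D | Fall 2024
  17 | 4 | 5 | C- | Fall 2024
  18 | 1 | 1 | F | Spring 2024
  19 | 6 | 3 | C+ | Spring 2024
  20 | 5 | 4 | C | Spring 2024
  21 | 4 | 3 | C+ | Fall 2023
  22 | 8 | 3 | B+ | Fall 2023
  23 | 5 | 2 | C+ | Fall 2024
SELECT department, MIN(credits) AS min_credits FROM courses GROUP BY department

Execution result:
department | min_credits
CS | 3
Humanities | 3
Math | 3
Science | 3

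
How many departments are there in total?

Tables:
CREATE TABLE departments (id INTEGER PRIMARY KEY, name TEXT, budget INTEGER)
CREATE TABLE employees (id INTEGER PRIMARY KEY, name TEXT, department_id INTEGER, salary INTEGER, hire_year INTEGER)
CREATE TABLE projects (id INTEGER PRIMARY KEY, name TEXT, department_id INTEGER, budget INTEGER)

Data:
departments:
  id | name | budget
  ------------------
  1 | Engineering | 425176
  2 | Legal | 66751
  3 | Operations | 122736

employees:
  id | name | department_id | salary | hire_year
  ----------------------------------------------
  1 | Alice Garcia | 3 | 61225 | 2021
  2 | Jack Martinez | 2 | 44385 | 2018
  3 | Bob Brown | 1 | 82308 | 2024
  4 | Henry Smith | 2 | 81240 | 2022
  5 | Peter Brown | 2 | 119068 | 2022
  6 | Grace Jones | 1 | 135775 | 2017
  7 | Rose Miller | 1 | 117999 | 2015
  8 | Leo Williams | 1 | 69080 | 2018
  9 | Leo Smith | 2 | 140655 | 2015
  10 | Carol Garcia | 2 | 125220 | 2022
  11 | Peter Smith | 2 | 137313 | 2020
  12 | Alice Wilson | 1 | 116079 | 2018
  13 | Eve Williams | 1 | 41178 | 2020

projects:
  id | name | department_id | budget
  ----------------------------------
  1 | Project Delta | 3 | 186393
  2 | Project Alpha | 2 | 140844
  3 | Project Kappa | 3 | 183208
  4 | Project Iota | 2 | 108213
SELECT COUNT(*) FROM departments

Execution result:
3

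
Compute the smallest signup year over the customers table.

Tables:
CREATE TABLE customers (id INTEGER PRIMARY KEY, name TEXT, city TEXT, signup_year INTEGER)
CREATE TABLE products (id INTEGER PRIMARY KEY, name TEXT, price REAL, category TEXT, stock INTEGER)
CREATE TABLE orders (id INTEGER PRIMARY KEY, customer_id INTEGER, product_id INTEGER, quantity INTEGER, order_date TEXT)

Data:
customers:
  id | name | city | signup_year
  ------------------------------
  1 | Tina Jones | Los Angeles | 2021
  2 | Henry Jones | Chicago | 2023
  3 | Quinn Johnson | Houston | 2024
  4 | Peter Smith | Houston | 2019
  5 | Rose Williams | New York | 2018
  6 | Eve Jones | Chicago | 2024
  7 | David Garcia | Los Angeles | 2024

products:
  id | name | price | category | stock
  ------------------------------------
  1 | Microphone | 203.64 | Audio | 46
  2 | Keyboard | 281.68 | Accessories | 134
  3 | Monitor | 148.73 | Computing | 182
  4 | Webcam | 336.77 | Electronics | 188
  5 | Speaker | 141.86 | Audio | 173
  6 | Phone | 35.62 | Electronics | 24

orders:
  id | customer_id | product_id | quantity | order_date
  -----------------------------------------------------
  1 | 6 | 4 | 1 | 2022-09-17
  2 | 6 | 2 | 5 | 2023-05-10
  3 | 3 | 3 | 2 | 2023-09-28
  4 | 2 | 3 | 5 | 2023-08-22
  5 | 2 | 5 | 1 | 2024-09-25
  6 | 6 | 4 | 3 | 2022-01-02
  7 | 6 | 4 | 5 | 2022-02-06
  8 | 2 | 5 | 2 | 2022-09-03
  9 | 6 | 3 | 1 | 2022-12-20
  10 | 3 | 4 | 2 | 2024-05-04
SELECT MIN(signup_year) FROM customers

Execution result:
2018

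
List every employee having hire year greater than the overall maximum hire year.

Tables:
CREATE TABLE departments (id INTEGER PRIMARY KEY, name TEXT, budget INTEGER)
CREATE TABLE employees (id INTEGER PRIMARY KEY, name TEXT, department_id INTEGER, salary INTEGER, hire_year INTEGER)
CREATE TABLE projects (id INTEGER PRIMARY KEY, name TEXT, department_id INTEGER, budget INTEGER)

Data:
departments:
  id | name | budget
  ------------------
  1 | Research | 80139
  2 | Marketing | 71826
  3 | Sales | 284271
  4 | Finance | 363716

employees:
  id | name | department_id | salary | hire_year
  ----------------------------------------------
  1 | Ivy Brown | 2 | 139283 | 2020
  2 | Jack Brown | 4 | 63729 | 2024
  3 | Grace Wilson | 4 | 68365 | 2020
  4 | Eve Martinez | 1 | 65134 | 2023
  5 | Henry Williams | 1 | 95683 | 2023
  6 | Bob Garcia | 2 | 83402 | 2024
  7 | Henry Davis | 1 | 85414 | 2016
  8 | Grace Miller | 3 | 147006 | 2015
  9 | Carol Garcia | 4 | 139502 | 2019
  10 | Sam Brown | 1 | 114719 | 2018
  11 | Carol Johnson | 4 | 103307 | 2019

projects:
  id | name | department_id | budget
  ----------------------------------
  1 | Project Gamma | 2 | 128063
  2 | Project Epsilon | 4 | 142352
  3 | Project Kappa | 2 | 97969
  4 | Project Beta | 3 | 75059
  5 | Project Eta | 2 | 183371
SELECT name, hire_year FROM employees WHERE hire_year > (SELECT MAX(hire_year) FROM employees)

Execution result:
(no rows)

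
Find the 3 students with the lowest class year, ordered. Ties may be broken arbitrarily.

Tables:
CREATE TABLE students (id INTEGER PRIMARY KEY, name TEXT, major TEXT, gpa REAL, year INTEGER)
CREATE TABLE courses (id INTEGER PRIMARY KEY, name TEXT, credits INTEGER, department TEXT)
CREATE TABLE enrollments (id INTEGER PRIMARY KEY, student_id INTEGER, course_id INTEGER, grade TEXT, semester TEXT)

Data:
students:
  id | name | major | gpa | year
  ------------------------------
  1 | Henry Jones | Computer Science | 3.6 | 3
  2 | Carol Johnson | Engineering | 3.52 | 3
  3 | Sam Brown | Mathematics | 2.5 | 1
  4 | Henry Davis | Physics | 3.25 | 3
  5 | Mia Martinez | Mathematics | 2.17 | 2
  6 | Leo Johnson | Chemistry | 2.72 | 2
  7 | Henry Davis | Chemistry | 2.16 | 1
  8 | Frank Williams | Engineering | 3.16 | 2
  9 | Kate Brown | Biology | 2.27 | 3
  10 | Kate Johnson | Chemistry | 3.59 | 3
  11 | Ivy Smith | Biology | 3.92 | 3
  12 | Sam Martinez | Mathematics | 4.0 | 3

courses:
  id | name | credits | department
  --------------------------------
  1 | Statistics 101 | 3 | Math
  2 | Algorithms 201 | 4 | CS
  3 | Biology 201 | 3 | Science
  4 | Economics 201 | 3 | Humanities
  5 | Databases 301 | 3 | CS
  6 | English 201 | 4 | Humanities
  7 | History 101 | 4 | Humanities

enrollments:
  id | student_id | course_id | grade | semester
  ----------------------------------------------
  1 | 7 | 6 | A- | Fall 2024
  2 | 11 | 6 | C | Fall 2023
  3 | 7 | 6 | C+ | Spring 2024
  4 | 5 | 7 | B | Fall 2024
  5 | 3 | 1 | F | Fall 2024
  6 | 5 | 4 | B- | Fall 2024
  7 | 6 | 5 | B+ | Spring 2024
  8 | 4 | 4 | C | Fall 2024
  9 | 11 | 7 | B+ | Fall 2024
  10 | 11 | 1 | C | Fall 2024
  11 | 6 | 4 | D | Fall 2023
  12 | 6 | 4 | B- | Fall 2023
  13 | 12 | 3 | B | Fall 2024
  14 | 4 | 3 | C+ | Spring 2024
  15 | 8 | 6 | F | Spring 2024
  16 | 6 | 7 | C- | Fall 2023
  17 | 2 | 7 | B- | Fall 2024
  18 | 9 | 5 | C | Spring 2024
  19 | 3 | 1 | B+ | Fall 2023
SELECT name, year FROM students ORDER BY year ASC LIMIT 3

Execution result:
name | year
Sam Brown | 1
Henry Davis | 1
Mia Martinez | 2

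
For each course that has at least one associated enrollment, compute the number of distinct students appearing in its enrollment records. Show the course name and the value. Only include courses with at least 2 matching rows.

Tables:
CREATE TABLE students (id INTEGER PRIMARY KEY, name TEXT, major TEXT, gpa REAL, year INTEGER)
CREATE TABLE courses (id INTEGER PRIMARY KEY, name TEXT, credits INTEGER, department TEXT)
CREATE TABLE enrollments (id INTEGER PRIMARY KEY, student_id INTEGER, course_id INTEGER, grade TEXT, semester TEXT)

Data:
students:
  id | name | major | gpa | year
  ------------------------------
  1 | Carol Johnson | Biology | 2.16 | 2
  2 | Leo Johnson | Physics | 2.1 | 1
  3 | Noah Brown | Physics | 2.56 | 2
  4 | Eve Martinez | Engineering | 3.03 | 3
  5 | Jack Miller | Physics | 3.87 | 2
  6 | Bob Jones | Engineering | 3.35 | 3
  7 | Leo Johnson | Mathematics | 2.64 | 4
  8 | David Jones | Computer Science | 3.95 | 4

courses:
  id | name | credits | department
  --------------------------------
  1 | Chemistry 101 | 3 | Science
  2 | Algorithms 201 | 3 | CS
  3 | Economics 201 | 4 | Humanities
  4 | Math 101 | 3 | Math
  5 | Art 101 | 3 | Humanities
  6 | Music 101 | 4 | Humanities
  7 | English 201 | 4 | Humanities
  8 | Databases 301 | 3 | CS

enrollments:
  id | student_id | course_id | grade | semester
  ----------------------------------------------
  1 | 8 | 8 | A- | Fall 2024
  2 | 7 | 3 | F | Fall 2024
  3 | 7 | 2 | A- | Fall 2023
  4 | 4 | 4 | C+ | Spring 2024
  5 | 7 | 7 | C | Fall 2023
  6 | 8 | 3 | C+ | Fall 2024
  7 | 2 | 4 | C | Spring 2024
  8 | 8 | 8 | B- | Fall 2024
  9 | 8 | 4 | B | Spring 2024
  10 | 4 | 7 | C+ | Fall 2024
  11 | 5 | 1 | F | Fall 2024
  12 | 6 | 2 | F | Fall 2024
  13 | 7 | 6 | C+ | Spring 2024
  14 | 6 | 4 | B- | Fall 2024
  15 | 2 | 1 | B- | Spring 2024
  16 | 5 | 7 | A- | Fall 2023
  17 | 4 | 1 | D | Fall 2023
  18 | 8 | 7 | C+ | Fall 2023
SELECT p.name, COUNT(DISTINCT c.student_id) AS distinct_student_count FROM enrollments c JOIN courses p ON c.course_id = p.id GROUP BY p.id, p.name HAVING COUNT(*) >= 2

Execution result:
name | distinct_student_count
Chemistry 101 | 3
Algorithms 201 | 2
Economics 201 | 2
Math 101 | 4
English 201 | 4
Databases 301 | 1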